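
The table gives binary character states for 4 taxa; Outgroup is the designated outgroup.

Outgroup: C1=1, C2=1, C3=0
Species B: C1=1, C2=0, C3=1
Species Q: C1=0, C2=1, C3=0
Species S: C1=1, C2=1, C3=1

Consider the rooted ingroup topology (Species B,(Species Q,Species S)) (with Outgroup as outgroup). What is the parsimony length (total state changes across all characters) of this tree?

Map each character onto (Species B,(Species Q,Species S)) (rooted by Outgroup) and count the minimum state changes it requires (Fitch parsimony):
C1: 1; C2: 1; C3: 2.
Total tree length = 4.

4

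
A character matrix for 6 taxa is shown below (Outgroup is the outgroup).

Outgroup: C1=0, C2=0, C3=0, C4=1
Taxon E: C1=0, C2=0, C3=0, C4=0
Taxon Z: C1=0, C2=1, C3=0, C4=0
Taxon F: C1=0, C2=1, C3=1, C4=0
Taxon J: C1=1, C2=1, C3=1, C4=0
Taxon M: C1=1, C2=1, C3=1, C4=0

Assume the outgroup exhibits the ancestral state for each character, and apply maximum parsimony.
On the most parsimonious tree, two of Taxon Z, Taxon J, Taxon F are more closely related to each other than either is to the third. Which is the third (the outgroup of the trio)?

Taxon Z

Character polarity is set by the outgroup: the derived state is whichever differs from the outgroup's state, so for C4 the derived state is '0', and for the remaining characters it is '1'.
C1 (derived state '1') is shared by Taxon J and Taxon M — a synapomorphy uniting that clade.
Only Taxon F, Taxon J, Taxon M, and Taxon Z show the derived state '1' for C2, supporting them as a clade.
C3 (derived state '1') is shared by Taxon F, Taxon J, and Taxon M — a synapomorphy uniting that clade.
C4 (derived state '0') is shared by all ingroup taxa — unites the whole ingroup.
Most parsimonious ingroup topology: (Taxon E,(Taxon Z,(Taxon F,(Taxon J,Taxon M)))).
Taxon F and Taxon J share a more recent common ancestor with each other than either does with Taxon Z, so Taxon Z is the least closely related of the three.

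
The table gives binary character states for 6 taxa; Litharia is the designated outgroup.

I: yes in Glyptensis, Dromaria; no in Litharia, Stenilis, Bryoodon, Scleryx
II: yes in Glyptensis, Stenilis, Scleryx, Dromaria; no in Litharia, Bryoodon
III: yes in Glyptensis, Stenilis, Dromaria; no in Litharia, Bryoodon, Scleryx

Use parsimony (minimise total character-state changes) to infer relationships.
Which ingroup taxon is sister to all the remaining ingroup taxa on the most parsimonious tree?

The outgroup has state 'no' for every character, so 'yes' is the derived state throughout.
I: derived state 'yes' in Dromaria and Glyptensis only — synapomorphy for {Dromaria, Glyptensis}.
II: derived state 'yes' in Dromaria, Glyptensis, Scleryx, and Stenilis only — synapomorphy for {Dromaria, Glyptensis, Scleryx, Stenilis}.
III: derived state 'yes' in Dromaria, Glyptensis, and Stenilis only — synapomorphy for {Dromaria, Glyptensis, Stenilis}.
Most parsimonious ingroup topology: ((((Glyptensis,Dromaria),Stenilis),Scleryx),Bryoodon).
Bryoodon is sister to the clade containing all other ingroup taxa, so it is the earliest-diverging (most basal) ingroup lineage.

Bryoodon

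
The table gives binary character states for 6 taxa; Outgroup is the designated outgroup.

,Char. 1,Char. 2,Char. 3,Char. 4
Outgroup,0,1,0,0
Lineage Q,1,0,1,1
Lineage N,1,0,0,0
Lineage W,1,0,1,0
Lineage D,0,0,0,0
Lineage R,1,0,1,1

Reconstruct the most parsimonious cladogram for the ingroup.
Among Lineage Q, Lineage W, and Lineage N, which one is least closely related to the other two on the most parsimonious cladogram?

Character polarity is set by the outgroup: the derived state is whichever differs from the outgroup's state, so for Char. 2 the derived state is '0', and for the remaining characters it is '1'.
Char. 1 (derived state '1') is shared by Lineage N, Lineage Q, Lineage R, and Lineage W — a synapomorphy uniting that clade.
All ingroup taxa share the derived state '0' for Char. 2; it defines the ingroup but does not resolve relationships within it.
Char. 3 (derived state '1') is shared by Lineage Q, Lineage R, and Lineage W — a synapomorphy uniting that clade.
Char. 4 (derived state '1') is shared by Lineage Q and Lineage R — a synapomorphy uniting that clade.
Most parsimonious ingroup topology: (((Lineage W,(Lineage R,Lineage Q)),Lineage N),Lineage D).
Lineage Q and Lineage W share a more recent common ancestor with each other than either does with Lineage N, so Lineage N is the least closely related of the three.

Lineage N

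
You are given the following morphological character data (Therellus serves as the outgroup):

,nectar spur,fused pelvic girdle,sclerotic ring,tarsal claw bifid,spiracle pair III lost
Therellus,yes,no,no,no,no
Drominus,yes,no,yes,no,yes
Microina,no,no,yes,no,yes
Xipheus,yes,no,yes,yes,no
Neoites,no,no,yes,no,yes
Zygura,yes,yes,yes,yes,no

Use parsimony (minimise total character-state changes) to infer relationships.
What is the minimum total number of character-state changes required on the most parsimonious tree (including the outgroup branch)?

Character polarity is set by the outgroup: the derived state is whichever differs from the outgroup's state, so for nectar spur the derived state is 'no', and for the remaining characters it is 'yes'.
nectar spur (derived state 'no') is shared by Microina and Neoites — a synapomorphy uniting that clade.
fused pelvic girdle (derived state 'yes') is unique to Zygura (autapomorphy; uninformative for grouping).
All ingroup taxa share the derived state 'yes' for sclerotic ring; it defines the ingroup but does not resolve relationships within it.
tarsal claw bifid (derived state 'yes') is shared by Xipheus and Zygura — a synapomorphy uniting that clade.
spiracle pair III lost (derived state 'yes') is shared by Drominus, Microina, and Neoites — a synapomorphy uniting that clade.
Most parsimonious ingroup topology: ((Drominus,(Microina,Neoites)),(Xipheus,Zygura)).
Changes per character on this tree: nectar spur: 1; fused pelvic girdle: 1; sclerotic ring: 1; tarsal claw bifid: 1; spiracle pair III lost: 1.
Total = 5.

5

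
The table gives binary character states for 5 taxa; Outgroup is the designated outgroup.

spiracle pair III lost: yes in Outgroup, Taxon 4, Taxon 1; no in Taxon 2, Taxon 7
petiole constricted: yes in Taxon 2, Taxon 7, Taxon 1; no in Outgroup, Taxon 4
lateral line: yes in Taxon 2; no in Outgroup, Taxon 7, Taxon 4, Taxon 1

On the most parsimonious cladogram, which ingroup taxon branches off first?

Character polarity is set by the outgroup: the derived state is whichever differs from the outgroup's state, so for spiracle pair III lost the derived state is 'no', and for the remaining characters it is 'yes'.
Only Taxon 2 and Taxon 7 show the derived state 'no' for spiracle pair III lost, supporting them as a clade.
Only Taxon 1, Taxon 2, and Taxon 7 show the derived state 'yes' for petiole constricted, supporting them as a clade.
lateral line: derived state 'yes' in Taxon 2 only — an autapomorphy, so it tells us nothing about relationships among taxa.
Most parsimonious ingroup topology: (((Taxon 2,Taxon 7),Taxon 1),Taxon 4).
Taxon 4 is sister to the clade containing all other ingroup taxa, so it is the earliest-diverging (most basal) ingroup lineage.

Taxon 4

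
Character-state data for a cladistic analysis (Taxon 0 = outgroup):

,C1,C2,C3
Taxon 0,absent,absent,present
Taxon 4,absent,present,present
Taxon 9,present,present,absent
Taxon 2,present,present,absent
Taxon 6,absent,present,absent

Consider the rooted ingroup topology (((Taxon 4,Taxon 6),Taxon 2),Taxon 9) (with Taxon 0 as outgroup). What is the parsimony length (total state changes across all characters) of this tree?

5

Map each character onto (((Taxon 4,Taxon 6),Taxon 2),Taxon 9) (rooted by Taxon 0) and count the minimum state changes it requires (Fitch parsimony):
C1: 2; C2: 1; C3: 2.
Total tree length = 5.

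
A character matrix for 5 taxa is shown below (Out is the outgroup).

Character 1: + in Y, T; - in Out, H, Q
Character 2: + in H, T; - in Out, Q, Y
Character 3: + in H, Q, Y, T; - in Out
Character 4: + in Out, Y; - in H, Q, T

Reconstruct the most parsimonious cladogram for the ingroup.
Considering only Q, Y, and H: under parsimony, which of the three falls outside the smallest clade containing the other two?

Y

Character polarity is set by the outgroup: the derived state is whichever differs from the outgroup's state, so for Character 4 the derived state is '-', and for the remaining characters it is '+'.
Character 1 groups T and Y, which is incompatible with the clades supported by the remaining characters; treating it as convergent (homoplasy) costs fewer steps than any alternative tree.
Character 2 (derived state '+') is shared by H and T — a synapomorphy uniting that clade.
All ingroup taxa share the derived state '+' for Character 3; it defines the ingroup but does not resolve relationships within it.
Character 4 (derived state '-') is shared by H, Q, and T — a synapomorphy uniting that clade.
Most parsimonious ingroup topology: (((H,T),Q),Y).
H and Q share a more recent common ancestor with each other than either does with Y, so Y is the least closely related of the three.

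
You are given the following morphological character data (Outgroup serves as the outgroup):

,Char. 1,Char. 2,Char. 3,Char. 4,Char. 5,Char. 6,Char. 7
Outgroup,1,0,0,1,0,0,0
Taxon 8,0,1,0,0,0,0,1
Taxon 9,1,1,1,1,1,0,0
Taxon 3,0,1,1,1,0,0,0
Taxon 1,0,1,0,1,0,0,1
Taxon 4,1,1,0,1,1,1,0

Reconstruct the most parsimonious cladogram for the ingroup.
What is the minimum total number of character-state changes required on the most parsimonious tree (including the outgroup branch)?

Character polarity is set by the outgroup: the derived state is whichever differs from the outgroup's state, so for Char. 1, Char. 4 the derived state is '0', and for the remaining characters it is '1'.
Char. 1: derived state '0' in Taxon 1, Taxon 3, and Taxon 8 only — synapomorphy for {Taxon 1, Taxon 3, Taxon 8}.
All ingroup taxa share the derived state '1' for Char. 2; it defines the ingroup but does not resolve relationships within it.
Char. 3 groups Taxon 3 and Taxon 9, which is incompatible with the clades supported by the remaining characters; treating it as convergent (homoplasy) costs fewer steps than any alternative tree.
Char. 4 (derived state '0') is unique to Taxon 8 (autapomorphy; uninformative for grouping).
Char. 5: derived state '1' in Taxon 4 and Taxon 9 only — synapomorphy for {Taxon 4, Taxon 9}.
Char. 6: derived state '1' in Taxon 4 only — an autapomorphy, so it tells us nothing about relationships among taxa.
Char. 7 (derived state '1') is shared by Taxon 1 and Taxon 8 — a synapomorphy uniting that clade.
Most parsimonious ingroup topology: (((Taxon 8,Taxon 1),Taxon 3),(Taxon 9,Taxon 4)).
Changes per character on this tree: Char. 1: 1; Char. 2: 1; Char. 3: 2; Char. 4: 1; Char. 5: 1; Char. 6: 1; Char. 7: 1.
Total = 8.

8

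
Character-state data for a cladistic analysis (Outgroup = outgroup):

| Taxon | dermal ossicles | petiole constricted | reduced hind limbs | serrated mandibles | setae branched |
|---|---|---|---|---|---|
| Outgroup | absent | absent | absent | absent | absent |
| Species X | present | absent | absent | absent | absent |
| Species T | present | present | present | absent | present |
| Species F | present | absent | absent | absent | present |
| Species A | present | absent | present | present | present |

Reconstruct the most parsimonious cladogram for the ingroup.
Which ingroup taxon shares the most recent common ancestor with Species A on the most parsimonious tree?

The outgroup has state 'absent' for every character, so 'present' is the derived state throughout.
dermal ossicles (derived state 'present') is shared by all ingroup taxa — unites the whole ingroup.
petiole constricted: derived state 'present' in Species T only — an autapomorphy, so it tells us nothing about relationships among taxa.
reduced hind limbs (derived state 'present') is shared by Species A and Species T — a synapomorphy uniting that clade.
serrated mandibles (derived state 'present') is unique to Species A (autapomorphy; uninformative for grouping).
setae branched: derived state 'present' in Species A, Species F, and Species T only — synapomorphy for {Species A, Species F, Species T}.
Most parsimonious ingroup topology: (Species X,((Species T,Species A),Species F)).
Species A and Species T form a cherry on this tree, so they are sister taxa.

Species T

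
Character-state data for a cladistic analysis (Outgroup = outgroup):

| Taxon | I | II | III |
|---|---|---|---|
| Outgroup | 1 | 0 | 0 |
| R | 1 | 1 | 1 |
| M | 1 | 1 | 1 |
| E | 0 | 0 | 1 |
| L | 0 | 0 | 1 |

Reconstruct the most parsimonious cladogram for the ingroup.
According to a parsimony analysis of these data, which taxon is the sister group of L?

E

Character polarity is set by the outgroup: the derived state is whichever differs from the outgroup's state, so for I the derived state is '0', and for the remaining characters it is '1'.
I: derived state '0' in E and L only — synapomorphy for {E, L}.
II: derived state '1' in M and R only — synapomorphy for {M, R}.
III (derived state '1') is shared by all ingroup taxa — unites the whole ingroup.
Most parsimonious ingroup topology: ((R,M),(E,L)).
L and E form a cherry on this tree, so they are sister taxa.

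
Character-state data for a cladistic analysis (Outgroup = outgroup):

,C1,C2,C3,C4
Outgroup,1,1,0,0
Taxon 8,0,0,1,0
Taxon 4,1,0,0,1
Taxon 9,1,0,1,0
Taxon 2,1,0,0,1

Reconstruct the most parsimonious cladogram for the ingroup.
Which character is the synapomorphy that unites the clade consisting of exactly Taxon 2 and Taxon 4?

C4

Character polarity is set by the outgroup: the derived state is whichever differs from the outgroup's state, so for C1, C2 the derived state is '0', and for the remaining characters it is '1'.
C1: derived state '0' in Taxon 8 only — an autapomorphy, so it tells us nothing about relationships among taxa.
All ingroup taxa share the derived state '0' for C2; it defines the ingroup but does not resolve relationships within it.
C3: derived state '1' in Taxon 8 and Taxon 9 only — synapomorphy for {Taxon 8, Taxon 9}.
C4: derived state '1' in Taxon 2 and Taxon 4 only — synapomorphy for {Taxon 2, Taxon 4}.
Most parsimonious ingroup topology: ((Taxon 8,Taxon 9),(Taxon 4,Taxon 2)).
The clade {Taxon 2, Taxon 4} is supported by C4: its derived state '1' occurs in exactly those taxa and in no other taxon (including the outgroup).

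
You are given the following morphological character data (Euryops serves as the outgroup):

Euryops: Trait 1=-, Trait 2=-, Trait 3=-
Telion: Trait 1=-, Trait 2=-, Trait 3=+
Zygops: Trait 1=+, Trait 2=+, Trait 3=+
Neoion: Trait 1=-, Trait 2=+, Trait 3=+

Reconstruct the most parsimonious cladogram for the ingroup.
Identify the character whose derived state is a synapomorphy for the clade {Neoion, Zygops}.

The outgroup has state '-' for every character, so '+' is the derived state throughout.
Trait 1 (derived state '+') is unique to Zygops (autapomorphy; uninformative for grouping).
Trait 2 (derived state '+') is shared by Neoion and Zygops — a synapomorphy uniting that clade.
All ingroup taxa share the derived state '+' for Trait 3; it defines the ingroup but does not resolve relationships within it.
Most parsimonious ingroup topology: (Telion,(Zygops,Neoion)).
The clade {Neoion, Zygops} is supported by Trait 2: its derived state '+' occurs in exactly those taxa and in no other taxon (including the outgroup).

Trait 2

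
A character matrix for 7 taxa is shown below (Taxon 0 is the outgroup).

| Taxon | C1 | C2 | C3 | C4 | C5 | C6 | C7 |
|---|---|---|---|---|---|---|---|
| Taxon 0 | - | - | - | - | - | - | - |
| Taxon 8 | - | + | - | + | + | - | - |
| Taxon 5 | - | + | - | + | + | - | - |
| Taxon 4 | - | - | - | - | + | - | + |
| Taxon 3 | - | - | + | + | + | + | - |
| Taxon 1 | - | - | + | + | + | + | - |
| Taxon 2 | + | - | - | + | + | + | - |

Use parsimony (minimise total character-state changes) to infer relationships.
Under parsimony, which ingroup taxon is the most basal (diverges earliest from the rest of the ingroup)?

The outgroup has state '-' for every character, so '+' is the derived state throughout.
C1: derived state '+' in Taxon 2 only — an autapomorphy, so it tells us nothing about relationships among taxa.
C2 (derived state '+') is shared by Taxon 5 and Taxon 8 — a synapomorphy uniting that clade.
C3 (derived state '+') is shared by Taxon 1 and Taxon 3 — a synapomorphy uniting that clade.
C4: derived state '+' in Taxon 1, Taxon 2, Taxon 3, Taxon 5, and Taxon 8 only — synapomorphy for {Taxon 1, Taxon 2, Taxon 3, Taxon 5, Taxon 8}.
C5 (derived state '+') is shared by all ingroup taxa — unites the whole ingroup.
C6: derived state '+' in Taxon 1, Taxon 2, and Taxon 3 only — synapomorphy for {Taxon 1, Taxon 2, Taxon 3}.
C7 (derived state '+') is unique to Taxon 4 (autapomorphy; uninformative for grouping).
Most parsimonious ingroup topology: (((Taxon 8,Taxon 5),((Taxon 3,Taxon 1),Taxon 2)),Taxon 4).
Taxon 4 is sister to the clade containing all other ingroup taxa, so it is the earliest-diverging (most basal) ingroup lineage.

Taxon 4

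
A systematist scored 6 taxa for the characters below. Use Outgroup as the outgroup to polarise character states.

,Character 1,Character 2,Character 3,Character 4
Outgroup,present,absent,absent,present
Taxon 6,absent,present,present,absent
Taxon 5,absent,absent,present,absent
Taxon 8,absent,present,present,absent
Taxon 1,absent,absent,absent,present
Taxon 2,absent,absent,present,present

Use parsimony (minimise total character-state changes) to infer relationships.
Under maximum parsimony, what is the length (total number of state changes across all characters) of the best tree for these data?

Character polarity is set by the outgroup: the derived state is whichever differs from the outgroup's state, so for Character 1, Character 4 the derived state is 'absent', and for the remaining characters it is 'present'.
All ingroup taxa share the derived state 'absent' for Character 1; it defines the ingroup but does not resolve relationships within it.
Character 2 (derived state 'present') is shared by Taxon 6 and Taxon 8 — a synapomorphy uniting that clade.
Only Taxon 2, Taxon 5, Taxon 6, and Taxon 8 show the derived state 'present' for Character 3, supporting them as a clade.
Character 4: derived state 'absent' in Taxon 5, Taxon 6, and Taxon 8 only — synapomorphy for {Taxon 5, Taxon 6, Taxon 8}.
Most parsimonious ingroup topology: ((((Taxon 6,Taxon 8),Taxon 5),Taxon 2),Taxon 1).
Changes per character on this tree: Character 1: 1; Character 2: 1; Character 3: 1; Character 4: 1.
Total = 4.

4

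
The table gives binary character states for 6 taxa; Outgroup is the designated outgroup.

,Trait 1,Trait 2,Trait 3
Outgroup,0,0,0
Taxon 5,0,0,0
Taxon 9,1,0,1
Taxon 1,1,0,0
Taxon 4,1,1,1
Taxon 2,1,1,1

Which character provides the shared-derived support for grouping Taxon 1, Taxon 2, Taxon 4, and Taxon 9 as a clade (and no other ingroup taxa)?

Trait 1

The outgroup has state '0' for every character, so '1' is the derived state throughout.
Trait 1 (derived state '1') is shared by Taxon 1, Taxon 2, Taxon 4, and Taxon 9 — a synapomorphy uniting that clade.
Trait 2 (derived state '1') is shared by Taxon 2 and Taxon 4 — a synapomorphy uniting that clade.
Trait 3 (derived state '1') is shared by Taxon 2, Taxon 4, and Taxon 9 — a synapomorphy uniting that clade.
Most parsimonious ingroup topology: (Taxon 5,((Taxon 9,(Taxon 4,Taxon 2)),Taxon 1)).
The clade {Taxon 1, Taxon 2, Taxon 4, Taxon 9} is supported by Trait 1: its derived state '1' occurs in exactly those taxa and in no other taxon (including the outgroup).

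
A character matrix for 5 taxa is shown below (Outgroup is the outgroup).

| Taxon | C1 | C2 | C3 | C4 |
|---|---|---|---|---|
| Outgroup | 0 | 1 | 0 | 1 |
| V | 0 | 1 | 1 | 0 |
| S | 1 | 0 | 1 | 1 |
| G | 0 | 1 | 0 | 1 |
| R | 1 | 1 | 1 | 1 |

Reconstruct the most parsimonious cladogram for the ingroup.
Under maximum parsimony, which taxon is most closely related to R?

S

Character polarity is set by the outgroup: the derived state is whichever differs from the outgroup's state, so for C2, C4 the derived state is '0', and for the remaining characters it is '1'.
C1: derived state '1' in R and S only — synapomorphy for {R, S}.
C2 (derived state '0') is unique to S (autapomorphy; uninformative for grouping).
C3: derived state '1' in R, S, and V only — synapomorphy for {R, S, V}.
C4: derived state '0' in V only — an autapomorphy, so it tells us nothing about relationships among taxa.
Most parsimonious ingroup topology: ((V,(S,R)),G).
R and S form a cherry on this tree, so they are sister taxa.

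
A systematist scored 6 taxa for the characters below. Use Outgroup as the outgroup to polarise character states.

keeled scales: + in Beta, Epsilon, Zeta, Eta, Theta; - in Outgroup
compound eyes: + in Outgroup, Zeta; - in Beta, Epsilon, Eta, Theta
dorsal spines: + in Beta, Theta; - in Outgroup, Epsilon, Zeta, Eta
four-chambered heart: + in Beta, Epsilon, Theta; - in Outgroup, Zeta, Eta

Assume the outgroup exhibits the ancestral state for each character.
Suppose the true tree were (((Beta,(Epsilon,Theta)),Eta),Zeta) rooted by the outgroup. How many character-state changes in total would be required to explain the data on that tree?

5

Map each character onto (((Beta,(Epsilon,Theta)),Eta),Zeta) (rooted by Outgroup) and count the minimum state changes it requires (Fitch parsimony):
keeled scales: 1; compound eyes: 1; dorsal spines: 2; four-chambered heart: 1.
Total tree length = 5.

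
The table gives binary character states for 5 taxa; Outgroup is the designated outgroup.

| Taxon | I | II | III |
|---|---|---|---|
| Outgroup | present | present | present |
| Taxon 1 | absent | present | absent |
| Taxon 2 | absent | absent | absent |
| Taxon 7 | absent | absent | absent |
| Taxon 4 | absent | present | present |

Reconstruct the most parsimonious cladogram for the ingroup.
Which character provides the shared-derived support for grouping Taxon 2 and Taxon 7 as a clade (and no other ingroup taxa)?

II

The outgroup has state 'present' for every character, so 'absent' is the derived state throughout.
All ingroup taxa share the derived state 'absent' for I; it defines the ingroup but does not resolve relationships within it.
Only Taxon 2 and Taxon 7 show the derived state 'absent' for II, supporting them as a clade.
III (derived state 'absent') is shared by Taxon 1, Taxon 2, and Taxon 7 — a synapomorphy uniting that clade.
Most parsimonious ingroup topology: (((Taxon 2,Taxon 7),Taxon 1),Taxon 4).
The clade {Taxon 2, Taxon 7} is supported by II: its derived state 'absent' occurs in exactly those taxa and in no other taxon (including the outgroup).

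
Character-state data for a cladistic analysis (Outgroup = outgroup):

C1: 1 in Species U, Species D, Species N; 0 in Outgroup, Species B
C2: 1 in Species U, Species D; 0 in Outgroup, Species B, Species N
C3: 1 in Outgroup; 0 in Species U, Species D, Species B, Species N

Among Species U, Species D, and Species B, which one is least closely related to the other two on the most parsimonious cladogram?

Species B

Character polarity is set by the outgroup: the derived state is whichever differs from the outgroup's state, so for C3 the derived state is '0', and for the remaining characters it is '1'.
C1: derived state '1' in Species D, Species N, and Species U only — synapomorphy for {Species D, Species N, Species U}.
C2 (derived state '1') is shared by Species D and Species U — a synapomorphy uniting that clade.
All ingroup taxa share the derived state '0' for C3; it defines the ingroup but does not resolve relationships within it.
Most parsimonious ingroup topology: (((Species U,Species D),Species N),Species B).
Species D and Species U share a more recent common ancestor with each other than either does with Species B, so Species B is the least closely related of the three.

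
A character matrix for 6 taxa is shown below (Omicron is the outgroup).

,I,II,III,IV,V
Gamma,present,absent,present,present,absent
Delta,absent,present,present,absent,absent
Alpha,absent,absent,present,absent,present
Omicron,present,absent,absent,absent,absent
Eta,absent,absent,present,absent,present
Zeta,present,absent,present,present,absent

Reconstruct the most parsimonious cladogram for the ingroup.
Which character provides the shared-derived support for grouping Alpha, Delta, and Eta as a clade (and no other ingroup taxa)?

I

Character polarity is set by the outgroup: the derived state is whichever differs from the outgroup's state, so for I the derived state is 'absent', and for the remaining characters it is 'present'.
Only Alpha, Delta, and Eta show the derived state 'absent' for I, supporting them as a clade.
II: derived state 'present' in Delta only — an autapomorphy, so it tells us nothing about relationships among taxa.
III (derived state 'present') is shared by all ingroup taxa — unites the whole ingroup.
IV: derived state 'present' in Gamma and Zeta only — synapomorphy for {Gamma, Zeta}.
Only Alpha and Eta show the derived state 'present' for V, supporting them as a clade.
Most parsimonious ingroup topology: ((Delta,(Alpha,Eta)),(Zeta,Gamma)).
The clade {Alpha, Delta, Eta} is supported by I: its derived state 'absent' occurs in exactly those taxa and in no other taxon (including the outgroup).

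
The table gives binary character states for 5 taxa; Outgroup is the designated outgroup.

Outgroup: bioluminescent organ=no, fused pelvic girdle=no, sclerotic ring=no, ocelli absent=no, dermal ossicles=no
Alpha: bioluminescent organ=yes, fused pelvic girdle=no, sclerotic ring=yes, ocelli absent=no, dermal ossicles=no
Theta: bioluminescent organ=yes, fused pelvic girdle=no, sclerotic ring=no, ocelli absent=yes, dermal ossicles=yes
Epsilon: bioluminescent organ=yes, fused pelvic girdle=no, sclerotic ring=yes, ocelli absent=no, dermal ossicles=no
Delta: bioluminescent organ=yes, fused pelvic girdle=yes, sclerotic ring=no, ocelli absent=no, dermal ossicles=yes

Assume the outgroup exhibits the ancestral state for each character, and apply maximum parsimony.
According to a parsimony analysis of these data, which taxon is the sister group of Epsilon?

The outgroup has state 'no' for every character, so 'yes' is the derived state throughout.
bioluminescent organ (derived state 'yes') is shared by all ingroup taxa — unites the whole ingroup.
fused pelvic girdle: derived state 'yes' in Delta only — an autapomorphy, so it tells us nothing about relationships among taxa.
sclerotic ring (derived state 'yes') is shared by Alpha and Epsilon — a synapomorphy uniting that clade.
ocelli absent (derived state 'yes') is unique to Theta (autapomorphy; uninformative for grouping).
dermal ossicles (derived state 'yes') is shared by Delta and Theta — a synapomorphy uniting that clade.
Most parsimonious ingroup topology: ((Alpha,Epsilon),(Theta,Delta)).
Epsilon and Alpha form a cherry on this tree, so they are sister taxa.

Alpha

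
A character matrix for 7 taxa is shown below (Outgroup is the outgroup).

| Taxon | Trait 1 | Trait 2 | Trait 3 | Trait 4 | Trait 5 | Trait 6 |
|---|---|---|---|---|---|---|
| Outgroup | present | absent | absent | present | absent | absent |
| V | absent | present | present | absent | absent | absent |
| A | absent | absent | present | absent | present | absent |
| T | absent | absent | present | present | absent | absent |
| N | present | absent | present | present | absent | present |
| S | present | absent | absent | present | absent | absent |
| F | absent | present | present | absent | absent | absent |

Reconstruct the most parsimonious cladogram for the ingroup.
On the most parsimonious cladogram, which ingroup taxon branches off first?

S

Character polarity is set by the outgroup: the derived state is whichever differs from the outgroup's state, so for Trait 1, Trait 4 the derived state is 'absent', and for the remaining characters it is 'present'.
Trait 1: derived state 'absent' in A, F, T, and V only — synapomorphy for {A, F, T, V}.
Only F and V show the derived state 'present' for Trait 2, supporting them as a clade.
Trait 3 (derived state 'present') is shared by A, F, N, T, and V — a synapomorphy uniting that clade.
Only A, F, and V show the derived state 'absent' for Trait 4, supporting them as a clade.
Trait 5 (derived state 'present') is unique to A (autapomorphy; uninformative for grouping).
Trait 6: derived state 'present' in N only — an autapomorphy, so it tells us nothing about relationships among taxa.
Most parsimonious ingroup topology: (((((V,F),A),T),N),S).
S is sister to the clade containing all other ingroup taxa, so it is the earliest-diverging (most basal) ingroup lineage.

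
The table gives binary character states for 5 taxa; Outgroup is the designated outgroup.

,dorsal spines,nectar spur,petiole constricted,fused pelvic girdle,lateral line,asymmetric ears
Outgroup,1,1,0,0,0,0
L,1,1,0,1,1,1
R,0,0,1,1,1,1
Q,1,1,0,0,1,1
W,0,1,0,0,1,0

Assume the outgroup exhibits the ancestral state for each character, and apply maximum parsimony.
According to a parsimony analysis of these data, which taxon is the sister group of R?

L

Character polarity is set by the outgroup: the derived state is whichever differs from the outgroup's state, so for dorsal spines, nectar spur the derived state is '0', and for the remaining characters it is '1'.
dorsal spines (state '0') occurs in R and W but conflicts with the nesting implied by the other characters — most parsimoniously interpreted as homoplasy.
nectar spur: derived state '0' in R only — an autapomorphy, so it tells us nothing about relationships among taxa.
petiole constricted: derived state '1' in R only — an autapomorphy, so it tells us nothing about relationships among taxa.
fused pelvic girdle: derived state '1' in L and R only — synapomorphy for {L, R}.
All ingroup taxa share the derived state '1' for lateral line; it defines the ingroup but does not resolve relationships within it.
Only L, Q, and R show the derived state '1' for asymmetric ears, supporting them as a clade.
Most parsimonious ingroup topology: (((L,R),Q),W).
R and L form a cherry on this tree, so they are sister taxa.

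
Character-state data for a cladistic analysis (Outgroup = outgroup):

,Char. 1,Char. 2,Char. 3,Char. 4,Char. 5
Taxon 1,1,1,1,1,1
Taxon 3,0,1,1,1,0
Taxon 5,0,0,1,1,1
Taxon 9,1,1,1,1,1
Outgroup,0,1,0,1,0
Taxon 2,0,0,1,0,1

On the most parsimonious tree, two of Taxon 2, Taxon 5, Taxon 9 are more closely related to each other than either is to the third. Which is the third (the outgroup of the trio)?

Taxon 9

Character polarity is set by the outgroup: the derived state is whichever differs from the outgroup's state, so for Char. 2, Char. 4 the derived state is '0', and for the remaining characters it is '1'.
Char. 1: derived state '1' in Taxon 1 and Taxon 9 only — synapomorphy for {Taxon 1, Taxon 9}.
Char. 2 (derived state '0') is shared by Taxon 2 and Taxon 5 — a synapomorphy uniting that clade.
Char. 3 (derived state '1') is shared by all ingroup taxa — unites the whole ingroup.
Char. 4 (derived state '0') is unique to Taxon 2 (autapomorphy; uninformative for grouping).
Char. 5: derived state '1' in Taxon 1, Taxon 2, Taxon 5, and Taxon 9 only — synapomorphy for {Taxon 1, Taxon 2, Taxon 5, Taxon 9}.
Most parsimonious ingroup topology: (Taxon 3,((Taxon 2,Taxon 5),(Taxon 9,Taxon 1))).
Taxon 5 and Taxon 2 share a more recent common ancestor with each other than either does with Taxon 9, so Taxon 9 is the least closely related of the three.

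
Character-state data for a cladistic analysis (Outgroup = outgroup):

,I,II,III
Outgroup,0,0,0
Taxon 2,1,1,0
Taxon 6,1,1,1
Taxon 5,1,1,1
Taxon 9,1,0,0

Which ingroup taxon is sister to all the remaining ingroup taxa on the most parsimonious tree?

Taxon 9

The outgroup has state '0' for every character, so '1' is the derived state throughout.
All ingroup taxa share the derived state '1' for I; it defines the ingroup but does not resolve relationships within it.
II: derived state '1' in Taxon 2, Taxon 5, and Taxon 6 only — synapomorphy for {Taxon 2, Taxon 5, Taxon 6}.
Only Taxon 5 and Taxon 6 show the derived state '1' for III, supporting them as a clade.
Most parsimonious ingroup topology: ((Taxon 2,(Taxon 6,Taxon 5)),Taxon 9).
Taxon 9 is sister to the clade containing all other ingroup taxa, so it is the earliest-diverging (most basal) ingroup lineage.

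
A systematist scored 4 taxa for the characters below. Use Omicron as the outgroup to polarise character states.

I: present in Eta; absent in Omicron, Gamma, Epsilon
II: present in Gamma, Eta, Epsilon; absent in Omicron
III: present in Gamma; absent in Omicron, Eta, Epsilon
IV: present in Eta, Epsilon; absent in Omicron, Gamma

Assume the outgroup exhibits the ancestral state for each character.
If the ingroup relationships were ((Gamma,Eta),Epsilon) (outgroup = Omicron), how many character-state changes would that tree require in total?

Map each character onto ((Gamma,Eta),Epsilon) (rooted by Omicron) and count the minimum state changes it requires (Fitch parsimony):
I: 1; II: 1; III: 1; IV: 2.
Total tree length = 5.

5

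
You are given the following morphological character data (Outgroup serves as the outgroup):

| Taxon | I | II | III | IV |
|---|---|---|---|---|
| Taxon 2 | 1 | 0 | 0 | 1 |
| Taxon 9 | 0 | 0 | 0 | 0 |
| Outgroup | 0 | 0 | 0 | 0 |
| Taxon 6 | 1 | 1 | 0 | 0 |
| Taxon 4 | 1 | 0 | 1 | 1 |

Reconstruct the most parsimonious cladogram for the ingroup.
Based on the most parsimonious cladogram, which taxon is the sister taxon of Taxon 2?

The outgroup has state '0' for every character, so '1' is the derived state throughout.
I: derived state '1' in Taxon 2, Taxon 4, and Taxon 6 only — synapomorphy for {Taxon 2, Taxon 4, Taxon 6}.
II: derived state '1' in Taxon 6 only — an autapomorphy, so it tells us nothing about relationships among taxa.
III (derived state '1') is unique to Taxon 4 (autapomorphy; uninformative for grouping).
Only Taxon 2 and Taxon 4 show the derived state '1' for IV, supporting them as a clade.
Most parsimonious ingroup topology: (((Taxon 2,Taxon 4),Taxon 6),Taxon 9).
Taxon 2 and Taxon 4 form a cherry on this tree, so they are sister taxa.

Taxon 4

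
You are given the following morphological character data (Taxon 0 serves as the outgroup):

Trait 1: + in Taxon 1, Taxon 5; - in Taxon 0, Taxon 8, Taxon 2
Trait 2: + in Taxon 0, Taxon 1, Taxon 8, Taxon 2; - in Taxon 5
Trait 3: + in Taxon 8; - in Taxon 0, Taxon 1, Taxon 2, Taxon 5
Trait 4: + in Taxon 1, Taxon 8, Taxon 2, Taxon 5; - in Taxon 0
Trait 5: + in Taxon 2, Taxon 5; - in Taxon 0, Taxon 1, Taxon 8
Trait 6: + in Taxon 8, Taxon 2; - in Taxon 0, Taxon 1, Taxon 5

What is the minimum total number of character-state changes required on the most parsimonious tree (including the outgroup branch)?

Character polarity is set by the outgroup: the derived state is whichever differs from the outgroup's state, so for Trait 2 the derived state is '-', and for the remaining characters it is '+'.
Trait 1: derived state '+' in Taxon 1 and Taxon 5 only — synapomorphy for {Taxon 1, Taxon 5}.
Trait 2: derived state '-' in Taxon 5 only — an autapomorphy, so it tells us nothing about relationships among taxa.
Trait 3: derived state '+' in Taxon 8 only — an autapomorphy, so it tells us nothing about relationships among taxa.
All ingroup taxa share the derived state '+' for Trait 4; it defines the ingroup but does not resolve relationships within it.
Trait 5 groups Taxon 2 and Taxon 5, which is incompatible with the clades supported by the remaining characters; treating it as convergent (homoplasy) costs fewer steps than any alternative tree.
Trait 6 (derived state '+') is shared by Taxon 2 and Taxon 8 — a synapomorphy uniting that clade.
Most parsimonious ingroup topology: ((Taxon 1,Taxon 5),(Taxon 8,Taxon 2)).
Changes per character on this tree: Trait 1: 1; Trait 2: 1; Trait 3: 1; Trait 4: 1; Trait 5: 2; Trait 6: 1.
Total = 7.

7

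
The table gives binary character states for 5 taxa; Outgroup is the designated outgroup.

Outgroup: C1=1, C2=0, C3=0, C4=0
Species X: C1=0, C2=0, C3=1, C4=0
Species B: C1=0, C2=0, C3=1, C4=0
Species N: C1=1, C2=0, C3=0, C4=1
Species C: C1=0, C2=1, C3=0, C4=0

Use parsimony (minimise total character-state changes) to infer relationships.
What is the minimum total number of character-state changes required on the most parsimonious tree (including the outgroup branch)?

Character polarity is set by the outgroup: the derived state is whichever differs from the outgroup's state, so for C1 the derived state is '0', and for the remaining characters it is '1'.
Only Species B, Species C, and Species X show the derived state '0' for C1, supporting them as a clade.
C2 (derived state '1') is unique to Species C (autapomorphy; uninformative for grouping).
C3 (derived state '1') is shared by Species B and Species X — a synapomorphy uniting that clade.
C4: derived state '1' in Species N only — an autapomorphy, so it tells us nothing about relationships among taxa.
Most parsimonious ingroup topology: (((Species X,Species B),Species C),Species N).
Changes per character on this tree: C1: 1; C2: 1; C3: 1; C4: 1.
Total = 4.

4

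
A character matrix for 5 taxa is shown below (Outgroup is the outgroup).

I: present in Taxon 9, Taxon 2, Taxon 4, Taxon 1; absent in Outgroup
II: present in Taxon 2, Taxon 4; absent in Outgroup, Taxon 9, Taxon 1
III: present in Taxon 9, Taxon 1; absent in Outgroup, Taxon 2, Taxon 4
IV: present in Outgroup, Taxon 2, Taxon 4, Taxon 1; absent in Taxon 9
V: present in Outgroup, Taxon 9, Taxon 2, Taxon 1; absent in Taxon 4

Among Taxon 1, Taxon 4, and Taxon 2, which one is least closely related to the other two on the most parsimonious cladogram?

Character polarity is set by the outgroup: the derived state is whichever differs from the outgroup's state, so for IV, V the derived state is 'absent', and for the remaining characters it is 'present'.
All ingroup taxa share the derived state 'present' for I; it defines the ingroup but does not resolve relationships within it.
Only Taxon 2 and Taxon 4 show the derived state 'present' for II, supporting them as a clade.
III (derived state 'present') is shared by Taxon 1 and Taxon 9 — a synapomorphy uniting that clade.
IV: derived state 'absent' in Taxon 9 only — an autapomorphy, so it tells us nothing about relationships among taxa.
V (derived state 'absent') is unique to Taxon 4 (autapomorphy; uninformative for grouping).
Most parsimonious ingroup topology: ((Taxon 9,Taxon 1),(Taxon 2,Taxon 4)).
Taxon 2 and Taxon 4 share a more recent common ancestor with each other than either does with Taxon 1, so Taxon 1 is the least closely related of the three.

Taxon 1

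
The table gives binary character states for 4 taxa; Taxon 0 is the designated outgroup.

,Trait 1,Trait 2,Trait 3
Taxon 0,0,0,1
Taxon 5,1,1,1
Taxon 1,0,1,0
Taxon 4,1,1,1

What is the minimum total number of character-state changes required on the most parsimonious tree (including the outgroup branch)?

3

Character polarity is set by the outgroup: the derived state is whichever differs from the outgroup's state, so for Trait 3 the derived state is '0', and for the remaining characters it is '1'.
Trait 1 (derived state '1') is shared by Taxon 4 and Taxon 5 — a synapomorphy uniting that clade.
All ingroup taxa share the derived state '1' for Trait 2; it defines the ingroup but does not resolve relationships within it.
Trait 3: derived state '0' in Taxon 1 only — an autapomorphy, so it tells us nothing about relationships among taxa.
Most parsimonious ingroup topology: ((Taxon 5,Taxon 4),Taxon 1).
Changes per character on this tree: Trait 1: 1; Trait 2: 1; Trait 3: 1.
Total = 3.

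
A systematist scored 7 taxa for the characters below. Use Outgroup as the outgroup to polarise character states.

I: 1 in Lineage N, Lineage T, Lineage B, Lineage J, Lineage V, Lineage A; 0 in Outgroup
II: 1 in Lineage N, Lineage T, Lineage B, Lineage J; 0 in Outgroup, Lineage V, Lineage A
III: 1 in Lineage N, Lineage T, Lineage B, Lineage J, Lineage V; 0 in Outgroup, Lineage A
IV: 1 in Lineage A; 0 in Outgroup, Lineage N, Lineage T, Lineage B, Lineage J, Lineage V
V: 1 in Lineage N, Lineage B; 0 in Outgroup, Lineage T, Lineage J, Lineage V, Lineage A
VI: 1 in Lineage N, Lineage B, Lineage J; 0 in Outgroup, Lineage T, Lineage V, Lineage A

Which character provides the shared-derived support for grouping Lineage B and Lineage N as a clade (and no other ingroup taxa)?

The outgroup has state '0' for every character, so '1' is the derived state throughout.
All ingroup taxa share the derived state '1' for I; it defines the ingroup but does not resolve relationships within it.
Only Lineage B, Lineage J, Lineage N, and Lineage T show the derived state '1' for II, supporting them as a clade.
Only Lineage B, Lineage J, Lineage N, Lineage T, and Lineage V show the derived state '1' for III, supporting them as a clade.
IV: derived state '1' in Lineage A only — an autapomorphy, so it tells us nothing about relationships among taxa.
Only Lineage B and Lineage N show the derived state '1' for V, supporting them as a clade.
Only Lineage B, Lineage J, and Lineage N show the derived state '1' for VI, supporting them as a clade.
Most parsimonious ingroup topology: (((((Lineage N,Lineage B),Lineage J),Lineage T),Lineage V),Lineage A).
The clade {Lineage B, Lineage N} is supported by V: its derived state '1' occurs in exactly those taxa and in no other taxon (including the outgroup).

V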